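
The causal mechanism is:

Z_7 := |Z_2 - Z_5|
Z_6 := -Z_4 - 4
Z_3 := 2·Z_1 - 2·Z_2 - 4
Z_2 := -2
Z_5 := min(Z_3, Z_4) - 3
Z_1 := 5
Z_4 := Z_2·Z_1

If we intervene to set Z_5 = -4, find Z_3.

do(Z_5=-4) replaces the equation Z_5 := min(Z_3, Z_4) - 3 with the constant Z_5 = -4.
Z_3 is not downstream of the intervention, so its value is determined by the original equations.
Z_3 = 2·Z_1 - 2·Z_2 - 4  [with Z_1=5, Z_2=-2]  = 10

10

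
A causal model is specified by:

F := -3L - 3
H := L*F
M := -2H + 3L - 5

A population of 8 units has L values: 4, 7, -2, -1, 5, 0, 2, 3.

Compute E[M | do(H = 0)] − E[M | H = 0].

8.25

The intervention sets H=0 in all 8 units regardless of L. Recomputing M per unit gives 7, 16, -11, -8, 10, -5, 1, 4; average 1.75.
Conditioning on H=0 selects the 2 unit(s) with L ∈ {-1, 0}. Their M values: -8, -5. Mean = -6.5.
Difference = 1.75 − (-6.5) = 8.25.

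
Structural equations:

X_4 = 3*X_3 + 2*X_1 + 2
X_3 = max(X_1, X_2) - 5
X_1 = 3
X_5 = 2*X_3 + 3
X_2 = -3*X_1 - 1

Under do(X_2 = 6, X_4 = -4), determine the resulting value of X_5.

5

Setting X_2 = 6, X_4 = -4 by intervention discards those variables' equations.
X_3 = max(X_1, X_2) - 5  [with X_1=3, X_2=6]  = 1
X_5 = 2*X_3 + 3  [with X_3=1]  = 5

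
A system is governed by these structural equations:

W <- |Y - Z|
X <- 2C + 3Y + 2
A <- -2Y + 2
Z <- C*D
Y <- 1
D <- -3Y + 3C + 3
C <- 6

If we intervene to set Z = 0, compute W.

Intervening sets Z = 0 and removes its equation (Z <- C*D).
W = |Y - Z|  [with Y=1, Z=0]  = 1

1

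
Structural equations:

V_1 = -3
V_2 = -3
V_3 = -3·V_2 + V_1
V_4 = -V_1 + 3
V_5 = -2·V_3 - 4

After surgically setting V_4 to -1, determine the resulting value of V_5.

-16

Intervening sets V_4 = -1 and removes its equation (V_4 = -V_1 + 3).
No directed path runs from V_4 to V_5, so V_5 keeps its natural value.
V_3 = -3·V_2 + V_1  [with V_2=-3, V_1=-3]  = 6
V_5 = -2·V_3 - 4  [with V_3=6]  = -16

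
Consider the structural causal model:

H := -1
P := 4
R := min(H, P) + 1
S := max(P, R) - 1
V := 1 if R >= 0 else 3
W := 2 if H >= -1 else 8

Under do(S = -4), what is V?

1

Intervening sets S = -4 and removes its equation (S := max(P, R) - 1).
No directed path runs from S to V, so V keeps its natural value.
R = min(H, P) + 1  [with H=-1, P=4]  = 0
V = 1 if R >= 0 else 3  [with R=0]  = 1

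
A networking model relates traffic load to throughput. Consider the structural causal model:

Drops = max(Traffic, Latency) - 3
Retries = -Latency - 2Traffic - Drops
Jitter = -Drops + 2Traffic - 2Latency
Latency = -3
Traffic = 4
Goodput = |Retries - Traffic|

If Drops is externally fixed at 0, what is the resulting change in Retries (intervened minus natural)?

The intervention breaks the incoming arrows to Drops: Drops = max(Traffic, Latency) - 3 no longer applies, and Drops = 0.
Retries = -Latency - 2Traffic - Drops  [with Latency=-3, Traffic=4, Drops=0]  = -5
Without intervention: Drops = max(Traffic, Latency) - 3  [with Traffic=4, Latency=-3]  = 1; Retries = -Latency - 2Traffic - Drops  [with Latency=-3, Traffic=4, Drops=1]  = -6.
Change = -5 − (-6) = 1.

1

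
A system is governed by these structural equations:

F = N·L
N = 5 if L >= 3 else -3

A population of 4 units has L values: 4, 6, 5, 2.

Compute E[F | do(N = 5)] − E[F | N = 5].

-3.75

The intervention sets N=5 in all 4 units regardless of L. Recomputing F per unit gives 20, 30, 25, 10; average 21.25.
Conditioning on N=5 selects the 3 unit(s) with L ∈ {4, 6, 5}. Their F values: 20, 30, 25. Mean = 25.
Difference = 21.25 − 25 = -3.75.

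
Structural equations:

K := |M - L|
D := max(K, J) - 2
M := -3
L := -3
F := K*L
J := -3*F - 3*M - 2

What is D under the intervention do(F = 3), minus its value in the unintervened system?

Under do(F=3), the mechanism F := K*L is discarded; F is fixed at 3.
K = |M - L|  [with M=-3, L=-3]  = 0
J = -3*F - 3*M - 2  [with F=3, M=-3]  = -2
D = max(K, J) - 2  [with K=0, J=-2]  = -2
Without intervention: K = |M - L|  [with M=-3, L=-3]  = 0; F = K*L  [with K=0, L=-3]  = 0; J = -3*F - 3*M - 2  [with F=0, M=-3]  = 7; D = max(K, J) - 2  [with K=0, J=7]  = 5.
Change = -2 − 5 = -7.

-7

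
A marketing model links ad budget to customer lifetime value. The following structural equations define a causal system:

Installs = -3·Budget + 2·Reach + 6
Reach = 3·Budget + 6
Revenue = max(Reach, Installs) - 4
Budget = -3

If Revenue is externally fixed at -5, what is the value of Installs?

Under do(Revenue=-5), the mechanism Revenue = max(Reach, Installs) - 4 is discarded; Revenue is fixed at -5.
Since Installs is not a descendant of the intervened variable, it is unaffected.
Reach = 3·Budget + 6  [with Budget=-3]  = -3
Installs = -3·Budget + 2·Reach + 6  [with Budget=-3, Reach=-3]  = 9

9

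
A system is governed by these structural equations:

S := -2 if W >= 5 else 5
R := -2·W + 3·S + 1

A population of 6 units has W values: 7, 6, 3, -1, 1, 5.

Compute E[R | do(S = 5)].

do(S=5) breaks S's dependence on W. With S=5 fixed, R across the units is 2, 4, 10, 18, 14, 6, mean 9.

9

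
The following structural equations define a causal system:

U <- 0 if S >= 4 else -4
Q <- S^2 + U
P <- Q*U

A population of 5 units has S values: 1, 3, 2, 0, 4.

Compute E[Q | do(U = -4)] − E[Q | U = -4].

2.5

The intervention sets U=-4 in all 5 units regardless of S. Recomputing Q per unit gives -3, 5, 0, -4, 12; average 2.
Conditioning on U=-4 selects the 4 unit(s) with S ∈ {1, 3, 2, 0}. Their Q values: -3, 5, 0, -4. Mean = -0.5.
Difference = 2 − (-0.5) = 2.5.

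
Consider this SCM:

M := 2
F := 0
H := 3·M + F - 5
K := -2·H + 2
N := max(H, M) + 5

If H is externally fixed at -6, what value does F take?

0

Under do(H=-6), the mechanism H := 3·M + F - 5 is discarded; H is fixed at -6.
Since F is not a descendant of the intervened variable, it is unaffected.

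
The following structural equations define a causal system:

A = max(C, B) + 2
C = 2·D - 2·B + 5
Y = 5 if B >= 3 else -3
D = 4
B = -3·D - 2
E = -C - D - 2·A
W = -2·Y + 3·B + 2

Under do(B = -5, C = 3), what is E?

-17

Under do(B = -5, C = 3), each intervened variable's structural equation is replaced by its fixed value.
A = max(C, B) + 2  [with C=3, B=-5]  = 5
E = -C - D - 2·A  [with C=3, D=4, A=5]  = -17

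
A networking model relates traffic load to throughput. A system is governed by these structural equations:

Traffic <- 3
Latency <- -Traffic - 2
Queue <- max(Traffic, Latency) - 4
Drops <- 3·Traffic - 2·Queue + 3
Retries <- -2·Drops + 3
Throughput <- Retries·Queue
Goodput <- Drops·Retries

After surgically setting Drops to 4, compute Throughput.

5

Under do(Drops=4), the mechanism Drops <- 3·Traffic - 2·Queue + 3 is discarded; Drops is fixed at 4.
Latency = -Traffic - 2  [with Traffic=3]  = -5
Queue = max(Traffic, Latency) - 4  [with Traffic=3, Latency=-5]  = -1
Retries = -2·Drops + 3  [with Drops=4]  = -5
Throughput = Retries·Queue  [with Retries=-5, Queue=-1]  = 5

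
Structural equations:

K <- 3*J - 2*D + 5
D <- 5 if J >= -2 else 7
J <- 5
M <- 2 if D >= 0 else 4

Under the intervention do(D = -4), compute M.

Under do(D=-4), the mechanism D <- 5 if J >= -2 else 7 is discarded; D is fixed at -4.
M = 2 if D >= 0 else 4  [with D=-4]  = 4

4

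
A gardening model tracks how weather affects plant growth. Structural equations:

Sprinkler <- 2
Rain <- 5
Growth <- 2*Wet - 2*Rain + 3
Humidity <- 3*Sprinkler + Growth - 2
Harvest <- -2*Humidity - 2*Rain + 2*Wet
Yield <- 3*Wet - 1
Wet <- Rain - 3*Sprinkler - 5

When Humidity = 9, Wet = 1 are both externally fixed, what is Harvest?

The joint intervention fixes Humidity = 9, Wet = 1, removing each variable's own equation.
Harvest = -2*Humidity - 2*Rain + 2*Wet  [with Humidity=9, Rain=5, Wet=1]  = -26

-26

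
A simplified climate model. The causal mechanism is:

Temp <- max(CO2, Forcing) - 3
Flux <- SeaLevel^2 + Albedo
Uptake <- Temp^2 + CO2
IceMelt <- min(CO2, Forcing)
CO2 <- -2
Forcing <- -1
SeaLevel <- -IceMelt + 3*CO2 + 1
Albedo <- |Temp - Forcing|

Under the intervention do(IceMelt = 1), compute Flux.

39

The intervention breaks the incoming arrows to IceMelt: IceMelt <- min(CO2, Forcing) no longer applies, and IceMelt = 1.
Temp = max(CO2, Forcing) - 3  [with CO2=-2, Forcing=-1]  = -4
Albedo = |Temp - Forcing|  [with Temp=-4, Forcing=-1]  = 3
SeaLevel = -IceMelt + 3*CO2 + 1  [with IceMelt=1, CO2=-2]  = -6
Flux = SeaLevel^2 + Albedo  [with SeaLevel=-6, Albedo=3]  = 39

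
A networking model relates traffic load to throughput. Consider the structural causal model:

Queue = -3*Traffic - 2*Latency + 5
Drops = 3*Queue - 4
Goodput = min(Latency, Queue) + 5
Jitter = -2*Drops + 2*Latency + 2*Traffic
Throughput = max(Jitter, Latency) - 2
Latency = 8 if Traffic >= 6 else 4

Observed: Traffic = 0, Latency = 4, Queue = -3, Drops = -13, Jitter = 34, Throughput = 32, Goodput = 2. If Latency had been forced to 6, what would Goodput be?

-2

Under do(Latency=6), the mechanism Latency = 8 if Traffic >= 6 else 4 is discarded; Latency is fixed at 6.
Queue = -3*Traffic - 2*Latency + 5  [with Traffic=0, Latency=6]  = -7
Goodput = min(Latency, Queue) + 5  [with Latency=6, Queue=-7]  = -2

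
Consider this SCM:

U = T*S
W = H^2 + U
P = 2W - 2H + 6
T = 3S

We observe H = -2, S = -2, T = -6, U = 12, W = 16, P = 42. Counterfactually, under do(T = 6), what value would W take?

do(T=6) replaces the equation T = 3S with the constant T = 6.
U = T*S  [with T=6, S=-2]  = -12
W = H^2 + U  [with H=-2, U=-12]  = -8

-8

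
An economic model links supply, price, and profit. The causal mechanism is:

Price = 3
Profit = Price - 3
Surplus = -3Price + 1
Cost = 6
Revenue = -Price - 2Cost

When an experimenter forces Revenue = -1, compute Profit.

0

The intervention breaks the incoming arrows to Revenue: Revenue = -Price - 2Cost no longer applies, and Revenue = -1.
Profit is not downstream of the intervention, so its value is determined by the original equations.
Profit = Price - 3  [with Price=3]  = 0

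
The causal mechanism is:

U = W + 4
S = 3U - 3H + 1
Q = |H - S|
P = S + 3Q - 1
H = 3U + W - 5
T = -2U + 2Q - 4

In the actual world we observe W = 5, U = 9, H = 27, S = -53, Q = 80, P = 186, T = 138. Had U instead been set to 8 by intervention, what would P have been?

Under do(U=8), the mechanism U = W + 4 is discarded; U is fixed at 8.
H = 3U + W - 5  [with U=8, W=5]  = 24
S = 3U - 3H + 1  [with U=8, H=24]  = -47
Q = |H - S|  [with H=24, S=-47]  = 71
P = S + 3Q - 1  [with S=-47, Q=71]  = 165

165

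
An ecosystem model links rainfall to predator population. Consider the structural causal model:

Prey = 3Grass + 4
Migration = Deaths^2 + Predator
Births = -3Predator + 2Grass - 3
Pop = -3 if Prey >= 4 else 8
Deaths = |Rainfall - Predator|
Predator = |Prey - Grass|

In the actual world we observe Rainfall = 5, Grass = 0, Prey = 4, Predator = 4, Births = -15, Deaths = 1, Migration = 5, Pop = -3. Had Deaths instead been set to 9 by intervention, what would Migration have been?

85

Intervening sets Deaths = 9 and removes its equation (Deaths = |Rainfall - Predator|).
Prey = 3Grass + 4  [with Grass=0]  = 4
Predator = |Prey - Grass|  [with Prey=4, Grass=0]  = 4
Migration = Deaths^2 + Predator  [with Deaths=9, Predator=4]  = 85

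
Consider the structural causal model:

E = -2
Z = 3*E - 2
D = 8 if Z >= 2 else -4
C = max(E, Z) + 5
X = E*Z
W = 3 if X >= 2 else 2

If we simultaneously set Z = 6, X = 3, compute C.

The joint intervention fixes Z = 6, X = 3, removing each variable's own equation.
C = max(E, Z) + 5  [with E=-2, Z=6]  = 11

11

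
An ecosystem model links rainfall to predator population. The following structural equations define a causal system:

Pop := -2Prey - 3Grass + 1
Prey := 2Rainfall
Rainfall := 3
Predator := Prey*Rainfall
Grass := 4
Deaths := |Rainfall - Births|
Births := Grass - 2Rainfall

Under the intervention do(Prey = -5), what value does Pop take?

-1

The intervention breaks the incoming arrows to Prey: Prey := 2Rainfall no longer applies, and Prey = -5.
Pop = -2Prey - 3Grass + 1  [with Prey=-5, Grass=4]  = -1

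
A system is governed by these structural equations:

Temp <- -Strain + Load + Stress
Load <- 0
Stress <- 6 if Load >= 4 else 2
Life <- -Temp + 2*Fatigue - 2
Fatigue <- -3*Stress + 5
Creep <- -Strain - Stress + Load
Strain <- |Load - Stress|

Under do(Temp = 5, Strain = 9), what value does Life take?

The joint intervention fixes Temp = 5, Strain = 9, removing each variable's own equation.
Stress = 6 if Load >= 4 else 2  [with Load=0]  = 2
Fatigue = -3*Stress + 5  [with Stress=2]  = -1
Life = -Temp + 2*Fatigue - 2  [with Temp=5, Fatigue=-1]  = -9

-9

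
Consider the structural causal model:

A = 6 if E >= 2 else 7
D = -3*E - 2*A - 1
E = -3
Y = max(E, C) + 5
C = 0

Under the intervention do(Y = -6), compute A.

7

The intervention breaks the incoming arrows to Y: Y = max(E, C) + 5 no longer applies, and Y = -6.
A is not downstream of the intervention, so its value is determined by the original equations.
A = 6 if E >= 2 else 7  [with E=-3]  = 7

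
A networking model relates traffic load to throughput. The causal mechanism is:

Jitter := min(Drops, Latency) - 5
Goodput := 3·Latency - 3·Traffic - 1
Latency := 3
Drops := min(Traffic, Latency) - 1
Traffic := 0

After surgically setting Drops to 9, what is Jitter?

The intervention breaks the incoming arrows to Drops: Drops := min(Traffic, Latency) - 1 no longer applies, and Drops = 9.
Jitter = min(Drops, Latency) - 5  [with Drops=9, Latency=3]  = -2

-2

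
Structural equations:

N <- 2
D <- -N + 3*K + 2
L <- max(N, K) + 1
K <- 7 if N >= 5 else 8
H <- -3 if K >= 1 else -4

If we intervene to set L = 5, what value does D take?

24

Under do(L=5), the mechanism L <- max(N, K) + 1 is discarded; L is fixed at 5.
Since D is not a descendant of the intervened variable, it is unaffected.
K = 7 if N >= 5 else 8  [with N=2]  = 8
D = -N + 3*K + 2  [with N=2, K=8]  = 24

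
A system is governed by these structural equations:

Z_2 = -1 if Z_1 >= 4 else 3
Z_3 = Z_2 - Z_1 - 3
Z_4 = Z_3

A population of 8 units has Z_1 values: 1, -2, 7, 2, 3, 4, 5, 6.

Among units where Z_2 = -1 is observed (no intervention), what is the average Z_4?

E[Z_4|Z_2=-1] averages over only the 4 units with Z_2=-1 (Z_1 = 7, 4, 5, 6): Z_4 = -11, -8, -9, -10, mean -9.5.

-9.5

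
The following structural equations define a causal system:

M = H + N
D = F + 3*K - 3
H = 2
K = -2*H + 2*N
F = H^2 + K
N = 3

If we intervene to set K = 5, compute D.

do(K=5) replaces the equation K = -2*H + 2*N with the constant K = 5.
F = H^2 + K  [with H=2, K=5]  = 9
D = F + 3*K - 3  [with F=9, K=5]  = 21

21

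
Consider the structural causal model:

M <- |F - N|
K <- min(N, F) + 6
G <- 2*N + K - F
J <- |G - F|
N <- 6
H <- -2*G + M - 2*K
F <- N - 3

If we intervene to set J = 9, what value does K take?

9

do(J=9) replaces the equation J <- |G - F| with the constant J = 9.
K is not downstream of the intervention, so its value is determined by the original equations.
F = N - 3  [with N=6]  = 3
K = min(N, F) + 6  [with N=6, F=3]  = 9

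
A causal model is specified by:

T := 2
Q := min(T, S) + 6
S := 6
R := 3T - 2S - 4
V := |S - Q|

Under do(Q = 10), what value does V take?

4

Intervening sets Q = 10 and removes its equation (Q := min(T, S) + 6).
V = |S - Q|  [with S=6, Q=10]  = 4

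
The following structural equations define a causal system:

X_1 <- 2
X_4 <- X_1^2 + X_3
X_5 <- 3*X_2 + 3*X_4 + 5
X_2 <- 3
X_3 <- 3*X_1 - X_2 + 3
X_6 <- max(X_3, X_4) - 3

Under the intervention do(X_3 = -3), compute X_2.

Under do(X_3=-3), the mechanism X_3 <- 3*X_1 - X_2 + 3 is discarded; X_3 is fixed at -3.
Since X_2 is not a descendant of the intervened variable, it is unaffected.

3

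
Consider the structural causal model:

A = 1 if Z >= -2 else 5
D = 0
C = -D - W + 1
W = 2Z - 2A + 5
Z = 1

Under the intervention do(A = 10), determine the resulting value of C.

14

do(A=10) replaces the equation A = 1 if Z >= -2 else 5 with the constant A = 10.
W = 2Z - 2A + 5  [with Z=1, A=10]  = -13
C = -D - W + 1  [with D=0, W=-13]  = 14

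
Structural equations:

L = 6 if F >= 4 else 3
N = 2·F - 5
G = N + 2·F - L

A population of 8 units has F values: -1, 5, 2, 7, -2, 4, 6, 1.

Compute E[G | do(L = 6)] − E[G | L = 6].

-11

Every unit gets L=6 under the intervention. G values become -15, 9, -3, 17, -19, 5, 13, -7; E[G|do(L=6)] = 0.
E[G|L=6] averages over only the 4 units with L=6 (F = 5, 7, 4, 6): G = 9, 17, 5, 13, mean 11.
Difference = 0 − 11 = -11.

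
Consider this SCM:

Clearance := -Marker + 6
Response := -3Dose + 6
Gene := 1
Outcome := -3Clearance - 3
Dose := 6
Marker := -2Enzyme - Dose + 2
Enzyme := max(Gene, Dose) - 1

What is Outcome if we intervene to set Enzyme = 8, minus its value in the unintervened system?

-18

The intervention breaks the incoming arrows to Enzyme: Enzyme := max(Gene, Dose) - 1 no longer applies, and Enzyme = 8.
Marker = -2Enzyme - Dose + 2  [with Enzyme=8, Dose=6]  = -20
Clearance = -Marker + 6  [with Marker=-20]  = 26
Outcome = -3Clearance - 3  [with Clearance=26]  = -81
Without intervention: Enzyme = max(Gene, Dose) - 1  [with Gene=1, Dose=6]  = 5; Marker = -2Enzyme - Dose + 2  [with Enzyme=5, Dose=6]  = -14; Clearance = -Marker + 6  [with Marker=-14]  = 20; Outcome = -3Clearance - 3  [with Clearance=20]  = -63.
Change = -81 − (-63) = -18.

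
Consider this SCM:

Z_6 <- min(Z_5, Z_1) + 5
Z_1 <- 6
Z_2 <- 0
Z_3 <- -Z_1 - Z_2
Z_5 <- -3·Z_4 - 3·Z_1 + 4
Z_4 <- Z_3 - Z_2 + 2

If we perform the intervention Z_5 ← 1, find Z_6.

The intervention breaks the incoming arrows to Z_5: Z_5 <- -3·Z_4 - 3·Z_1 + 4 no longer applies, and Z_5 = 1.
Z_6 = min(Z_5, Z_1) + 5  [with Z_5=1, Z_1=6]  = 6

6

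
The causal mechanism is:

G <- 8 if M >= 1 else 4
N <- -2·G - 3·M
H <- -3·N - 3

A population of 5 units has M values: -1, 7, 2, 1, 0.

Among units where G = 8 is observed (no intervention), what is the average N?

Observing G=8 restricts to units where G's equation naturally yields 8: M ∈ {7, 2, 1}. In that subpopulation N = -37, -22, -19, mean -26.

-26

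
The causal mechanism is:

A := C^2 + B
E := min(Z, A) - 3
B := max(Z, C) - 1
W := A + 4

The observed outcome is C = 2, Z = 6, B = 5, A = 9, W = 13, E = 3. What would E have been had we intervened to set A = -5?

Under do(A=-5), the mechanism A := C^2 + B is discarded; A is fixed at -5.
E = min(Z, A) - 3  [with Z=6, A=-5]  = -8

-8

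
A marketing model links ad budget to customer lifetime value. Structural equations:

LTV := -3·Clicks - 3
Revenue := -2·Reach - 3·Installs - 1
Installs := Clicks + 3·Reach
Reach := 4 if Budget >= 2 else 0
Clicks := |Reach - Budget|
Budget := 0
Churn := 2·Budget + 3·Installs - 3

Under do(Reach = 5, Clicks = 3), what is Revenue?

Under do(Reach = 5, Clicks = 3), each intervened variable's structural equation is replaced by its fixed value.
Installs = Clicks + 3·Reach  [with Clicks=3, Reach=5]  = 18
Revenue = -2·Reach - 3·Installs - 1  [with Reach=5, Installs=18]  = -65

-65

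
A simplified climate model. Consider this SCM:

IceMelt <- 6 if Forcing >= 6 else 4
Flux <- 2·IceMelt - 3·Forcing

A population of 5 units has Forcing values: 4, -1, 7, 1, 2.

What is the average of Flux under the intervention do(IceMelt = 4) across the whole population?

0.2

The intervention sets IceMelt=4 in all 5 units regardless of Forcing. Recomputing Flux per unit gives -4, 11, -13, 5, 2; average 0.2.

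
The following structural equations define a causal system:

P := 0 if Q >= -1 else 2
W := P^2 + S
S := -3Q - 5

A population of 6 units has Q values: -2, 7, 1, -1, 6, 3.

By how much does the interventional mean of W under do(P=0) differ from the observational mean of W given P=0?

Under do(P=0), P's equation is replaced by P=0 for every unit. Per-unit W: 1, -26, -8, -2, -23, -14. Mean = -12.
Conditioning on P=0 selects the 5 unit(s) with Q ∈ {7, 1, -1, 6, 3}. Their W values: -26, -8, -2, -23, -14. Mean = -14.6.
Difference = -12 − (-14.6) = 2.6.

2.6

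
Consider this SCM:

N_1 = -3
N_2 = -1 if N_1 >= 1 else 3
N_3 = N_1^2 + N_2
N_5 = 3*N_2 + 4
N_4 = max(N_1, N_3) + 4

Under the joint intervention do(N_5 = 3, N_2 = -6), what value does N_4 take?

Setting N_5 = 3, N_2 = -6 by intervention discards those variables' equations.
N_3 = N_1^2 + N_2  [with N_1=-3, N_2=-6]  = 3
N_4 = max(N_1, N_3) + 4  [with N_1=-3, N_3=3]  = 7

7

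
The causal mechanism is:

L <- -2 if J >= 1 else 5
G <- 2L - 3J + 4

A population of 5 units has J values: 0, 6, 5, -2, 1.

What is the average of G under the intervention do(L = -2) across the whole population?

do(L=-2) breaks L's dependence on J. With L=-2 fixed, G across the units is 0, -18, -15, 6, -3, mean -6.

-6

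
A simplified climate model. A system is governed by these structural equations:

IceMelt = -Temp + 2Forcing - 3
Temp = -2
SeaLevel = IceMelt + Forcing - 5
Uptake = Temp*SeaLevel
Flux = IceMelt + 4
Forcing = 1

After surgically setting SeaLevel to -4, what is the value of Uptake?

Under do(SeaLevel=-4), the mechanism SeaLevel = IceMelt + Forcing - 5 is discarded; SeaLevel is fixed at -4.
Uptake = Temp*SeaLevel  [with Temp=-2, SeaLevel=-4]  = 8

8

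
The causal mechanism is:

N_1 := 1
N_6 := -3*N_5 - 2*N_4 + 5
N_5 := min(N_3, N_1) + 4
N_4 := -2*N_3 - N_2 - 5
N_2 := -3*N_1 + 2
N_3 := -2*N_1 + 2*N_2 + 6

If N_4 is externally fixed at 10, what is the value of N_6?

-30

Under do(N_4=10), the mechanism N_4 := -2*N_3 - N_2 - 5 is discarded; N_4 is fixed at 10.
N_2 = -3*N_1 + 2  [with N_1=1]  = -1
N_3 = -2*N_1 + 2*N_2 + 6  [with N_1=1, N_2=-1]  = 2
N_5 = min(N_3, N_1) + 4  [with N_3=2, N_1=1]  = 5
N_6 = -3*N_5 - 2*N_4 + 5  [with N_5=5, N_4=10]  = -30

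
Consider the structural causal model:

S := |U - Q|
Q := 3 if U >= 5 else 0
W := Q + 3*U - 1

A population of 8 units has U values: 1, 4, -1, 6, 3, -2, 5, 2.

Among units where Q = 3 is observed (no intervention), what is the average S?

2.5

E[S|Q=3] averages over only the 2 units with Q=3 (U = 6, 5): S = 3, 2, mean 2.5.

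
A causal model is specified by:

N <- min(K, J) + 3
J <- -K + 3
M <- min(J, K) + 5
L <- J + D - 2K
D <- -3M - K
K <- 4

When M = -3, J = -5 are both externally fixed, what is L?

-8

Setting M = -3, J = -5 by intervention discards those variables' equations.
D = -3M - K  [with M=-3, K=4]  = 5
L = J + D - 2K  [with J=-5, D=5, K=4]  = -8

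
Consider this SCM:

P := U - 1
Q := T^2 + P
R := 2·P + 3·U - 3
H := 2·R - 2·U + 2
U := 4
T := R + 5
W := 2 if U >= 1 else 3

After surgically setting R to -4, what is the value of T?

1

do(R=-4) replaces the equation R := 2·P + 3·U - 3 with the constant R = -4.
T = R + 5  [with R=-4]  = 1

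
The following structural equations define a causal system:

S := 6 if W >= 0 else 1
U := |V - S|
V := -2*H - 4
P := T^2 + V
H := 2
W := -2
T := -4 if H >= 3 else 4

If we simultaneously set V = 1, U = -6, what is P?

Setting V = 1, U = -6 by intervention discards those variables' equations.
T = -4 if H >= 3 else 4  [with H=2]  = 4
P = T^2 + V  [with T=4, V=1]  = 17

17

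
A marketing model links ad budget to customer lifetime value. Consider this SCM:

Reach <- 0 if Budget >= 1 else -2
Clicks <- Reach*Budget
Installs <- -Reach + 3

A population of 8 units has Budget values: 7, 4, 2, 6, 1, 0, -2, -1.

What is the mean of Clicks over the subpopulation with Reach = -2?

2

Conditioning on Reach=-2 selects the 3 unit(s) with Budget ∈ {0, -2, -1}. Their Clicks values: 0, 4, 2. Mean = 2.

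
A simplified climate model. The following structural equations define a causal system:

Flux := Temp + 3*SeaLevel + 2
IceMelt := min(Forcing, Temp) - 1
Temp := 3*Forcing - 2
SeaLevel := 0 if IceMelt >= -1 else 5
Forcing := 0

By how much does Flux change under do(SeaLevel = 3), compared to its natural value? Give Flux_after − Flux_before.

-6

Intervening sets SeaLevel = 3 and removes its equation (SeaLevel := 0 if IceMelt >= -1 else 5).
Temp = 3*Forcing - 2  [with Forcing=0]  = -2
Flux = Temp + 3*SeaLevel + 2  [with Temp=-2, SeaLevel=3]  = 9
Without intervention: Temp = 3*Forcing - 2  [with Forcing=0]  = -2; IceMelt = min(Forcing, Temp) - 1  [with Forcing=0, Temp=-2]  = -3; SeaLevel = 0 if IceMelt >= -1 else 5  [with IceMelt=-3]  = 5; Flux = Temp + 3*SeaLevel + 2  [with Temp=-2, SeaLevel=5]  = 15.
Change = 9 − 15 = -6.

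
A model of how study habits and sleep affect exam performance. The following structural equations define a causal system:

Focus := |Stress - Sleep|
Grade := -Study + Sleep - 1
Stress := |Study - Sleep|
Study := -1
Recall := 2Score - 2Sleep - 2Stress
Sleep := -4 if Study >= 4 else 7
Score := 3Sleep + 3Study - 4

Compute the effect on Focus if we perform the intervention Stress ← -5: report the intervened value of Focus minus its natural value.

The intervention breaks the incoming arrows to Stress: Stress := |Study - Sleep| no longer applies, and Stress = -5.
Sleep = -4 if Study >= 4 else 7  [with Study=-1]  = 7
Focus = |Stress - Sleep|  [with Stress=-5, Sleep=7]  = 12
Without intervention: Sleep = -4 if Study >= 4 else 7  [with Study=-1]  = 7; Stress = |Study - Sleep|  [with Study=-1, Sleep=7]  = 8; Focus = |Stress - Sleep|  [with Stress=8, Sleep=7]  = 1.
Change = 12 − 1 = 11.

11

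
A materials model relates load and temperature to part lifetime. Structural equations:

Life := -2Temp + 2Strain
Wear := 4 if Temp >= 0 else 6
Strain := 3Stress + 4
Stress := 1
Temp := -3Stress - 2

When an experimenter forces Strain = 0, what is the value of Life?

10

do(Strain=0) replaces the equation Strain := 3Stress + 4 with the constant Strain = 0.
Temp = -3Stress - 2  [with Stress=1]  = -5
Life = -2Temp + 2Strain  [with Temp=-5, Strain=0]  = 10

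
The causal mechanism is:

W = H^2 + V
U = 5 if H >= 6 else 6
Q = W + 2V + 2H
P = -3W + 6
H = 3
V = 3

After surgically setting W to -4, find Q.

8

The intervention breaks the incoming arrows to W: W = H^2 + V no longer applies, and W = -4.
Q = W + 2V + 2H  [with W=-4, V=3, H=3]  = 8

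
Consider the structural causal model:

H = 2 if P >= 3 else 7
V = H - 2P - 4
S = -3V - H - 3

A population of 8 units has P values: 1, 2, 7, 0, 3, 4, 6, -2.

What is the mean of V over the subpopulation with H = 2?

Observing H=2 restricts to units where H's equation naturally yields 2: P ∈ {7, 3, 4, 6}. In that subpopulation V = -16, -8, -10, -14, mean -12.

-12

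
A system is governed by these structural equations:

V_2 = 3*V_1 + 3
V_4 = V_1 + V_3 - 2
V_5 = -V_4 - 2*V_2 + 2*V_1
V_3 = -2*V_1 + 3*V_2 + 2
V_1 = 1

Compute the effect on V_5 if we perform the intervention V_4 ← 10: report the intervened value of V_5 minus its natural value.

Intervening sets V_4 = 10 and removes its equation (V_4 = V_1 + V_3 - 2).
V_2 = 3*V_1 + 3  [with V_1=1]  = 6
V_5 = -V_4 - 2*V_2 + 2*V_1  [with V_4=10, V_2=6, V_1=1]  = -20
Without intervention: V_2 = 3*V_1 + 3  [with V_1=1]  = 6; V_3 = -2*V_1 + 3*V_2 + 2  [with V_1=1, V_2=6]  = 18; V_4 = V_1 + V_3 - 2  [with V_1=1, V_3=18]  = 17; V_5 = -V_4 - 2*V_2 + 2*V_1  [with V_4=17, V_2=6, V_1=1]  = -27.
Change = -20 − (-27) = 7.

7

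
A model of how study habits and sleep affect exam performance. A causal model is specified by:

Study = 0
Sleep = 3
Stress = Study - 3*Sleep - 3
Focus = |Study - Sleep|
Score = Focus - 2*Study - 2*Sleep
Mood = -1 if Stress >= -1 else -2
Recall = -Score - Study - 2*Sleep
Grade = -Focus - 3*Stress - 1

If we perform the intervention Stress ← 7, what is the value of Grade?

-25

The intervention breaks the incoming arrows to Stress: Stress = Study - 3*Sleep - 3 no longer applies, and Stress = 7.
Focus = |Study - Sleep|  [with Study=0, Sleep=3]  = 3
Grade = -Focus - 3*Stress - 1  [with Focus=3, Stress=7]  = -25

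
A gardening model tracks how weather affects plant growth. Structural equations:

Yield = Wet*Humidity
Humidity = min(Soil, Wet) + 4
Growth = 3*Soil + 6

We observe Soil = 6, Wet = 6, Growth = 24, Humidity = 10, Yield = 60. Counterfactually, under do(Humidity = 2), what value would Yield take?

Intervening sets Humidity = 2 and removes its equation (Humidity = min(Soil, Wet) + 4).
Yield = Wet*Humidity  [with Wet=6, Humidity=2]  = 12

12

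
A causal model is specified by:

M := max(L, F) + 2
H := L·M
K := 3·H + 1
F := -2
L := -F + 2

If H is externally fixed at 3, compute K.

10

Intervening sets H = 3 and removes its equation (H := L·M).
K = 3·H + 1  [with H=3]  = 10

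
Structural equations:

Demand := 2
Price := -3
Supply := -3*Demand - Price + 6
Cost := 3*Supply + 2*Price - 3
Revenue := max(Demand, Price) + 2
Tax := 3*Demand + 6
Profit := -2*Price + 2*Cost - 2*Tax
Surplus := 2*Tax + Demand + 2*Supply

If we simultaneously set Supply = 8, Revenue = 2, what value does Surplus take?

The joint intervention fixes Supply = 8, Revenue = 2, removing each variable's own equation.
Tax = 3*Demand + 6  [with Demand=2]  = 12
Surplus = 2*Tax + Demand + 2*Supply  [with Tax=12, Demand=2, Supply=8]  = 42

42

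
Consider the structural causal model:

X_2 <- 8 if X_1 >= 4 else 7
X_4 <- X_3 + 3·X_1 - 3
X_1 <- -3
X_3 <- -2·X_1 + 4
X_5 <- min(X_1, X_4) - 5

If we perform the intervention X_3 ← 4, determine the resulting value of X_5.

do(X_3=4) replaces the equation X_3 <- -2·X_1 + 4 with the constant X_3 = 4.
X_4 = X_3 + 3·X_1 - 3  [with X_3=4, X_1=-3]  = -8
X_5 = min(X_1, X_4) - 5  [with X_1=-3, X_4=-8]  = -13

-13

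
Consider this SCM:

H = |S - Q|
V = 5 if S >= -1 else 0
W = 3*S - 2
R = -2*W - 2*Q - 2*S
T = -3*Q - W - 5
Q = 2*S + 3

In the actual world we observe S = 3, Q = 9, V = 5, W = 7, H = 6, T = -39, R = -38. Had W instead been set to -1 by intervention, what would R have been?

-22

The intervention breaks the incoming arrows to W: W = 3*S - 2 no longer applies, and W = -1.
Q = 2*S + 3  [with S=3]  = 9
R = -2*W - 2*Q - 2*S  [with W=-1, Q=9, S=3]  = -22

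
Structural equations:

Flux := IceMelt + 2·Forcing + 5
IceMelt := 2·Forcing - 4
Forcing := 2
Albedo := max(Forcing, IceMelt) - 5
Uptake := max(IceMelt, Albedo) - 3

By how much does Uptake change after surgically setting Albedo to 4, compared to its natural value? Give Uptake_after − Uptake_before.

4

do(Albedo=4) replaces the equation Albedo := max(Forcing, IceMelt) - 5 with the constant Albedo = 4.
IceMelt = 2·Forcing - 4  [with Forcing=2]  = 0
Uptake = max(IceMelt, Albedo) - 3  [with IceMelt=0, Albedo=4]  = 1
Without intervention: IceMelt = 2·Forcing - 4  [with Forcing=2]  = 0; Albedo = max(Forcing, IceMelt) - 5  [with Forcing=2, IceMelt=0]  = -3; Uptake = max(IceMelt, Albedo) - 3  [with IceMelt=0, Albedo=-3]  = -3.
Change = 1 − (-3) = 4.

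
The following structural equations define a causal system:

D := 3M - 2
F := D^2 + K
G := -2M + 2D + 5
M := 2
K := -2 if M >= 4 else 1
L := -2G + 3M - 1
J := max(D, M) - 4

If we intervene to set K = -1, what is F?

The intervention breaks the incoming arrows to K: K := -2 if M >= 4 else 1 no longer applies, and K = -1.
D = 3M - 2  [with M=2]  = 4
F = D^2 + K  [with D=4, K=-1]  = 15

15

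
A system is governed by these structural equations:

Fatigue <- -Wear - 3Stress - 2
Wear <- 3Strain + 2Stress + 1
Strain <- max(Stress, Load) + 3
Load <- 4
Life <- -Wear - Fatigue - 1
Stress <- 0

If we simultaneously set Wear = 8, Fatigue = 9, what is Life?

-18

The joint intervention fixes Wear = 8, Fatigue = 9, removing each variable's own equation.
Life = -Wear - Fatigue - 1  [with Wear=8, Fatigue=9]  = -18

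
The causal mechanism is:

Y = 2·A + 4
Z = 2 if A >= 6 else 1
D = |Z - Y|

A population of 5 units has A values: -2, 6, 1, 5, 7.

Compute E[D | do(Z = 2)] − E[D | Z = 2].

do(Z=2) breaks Z's dependence on A. With Z=2 fixed, D across the units is 2, 14, 4, 12, 16, mean 9.6.
Observing Z=2 restricts to units where Z's equation naturally yields 2: A ∈ {6, 7}. In that subpopulation D = 14, 16, mean 15.
Difference = 9.6 − 15 = -5.4.

-5.4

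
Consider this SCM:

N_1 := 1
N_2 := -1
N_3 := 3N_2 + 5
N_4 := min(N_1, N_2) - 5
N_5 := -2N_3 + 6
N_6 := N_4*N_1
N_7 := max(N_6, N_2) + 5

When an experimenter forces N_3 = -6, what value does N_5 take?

18

do(N_3=-6) replaces the equation N_3 := 3N_2 + 5 with the constant N_3 = -6.
N_5 = -2N_3 + 6  [with N_3=-6]  = 18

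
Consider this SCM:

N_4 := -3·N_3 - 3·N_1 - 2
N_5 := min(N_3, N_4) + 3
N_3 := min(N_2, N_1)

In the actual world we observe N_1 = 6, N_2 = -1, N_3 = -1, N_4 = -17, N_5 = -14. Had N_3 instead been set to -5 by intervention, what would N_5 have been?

do(N_3=-5) replaces the equation N_3 := min(N_2, N_1) with the constant N_3 = -5.
N_4 = -3·N_3 - 3·N_1 - 2  [with N_3=-5, N_1=6]  = -5
N_5 = min(N_3, N_4) + 3  [with N_3=-5, N_4=-5]  = -2

-2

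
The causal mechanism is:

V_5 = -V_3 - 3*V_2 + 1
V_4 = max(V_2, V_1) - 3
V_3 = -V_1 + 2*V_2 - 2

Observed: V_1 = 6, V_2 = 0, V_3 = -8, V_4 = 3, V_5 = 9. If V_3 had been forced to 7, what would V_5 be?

do(V_3=7) replaces the equation V_3 = -V_1 + 2*V_2 - 2 with the constant V_3 = 7.
V_5 = -V_3 - 3*V_2 + 1  [with V_3=7, V_2=0]  = -6

-6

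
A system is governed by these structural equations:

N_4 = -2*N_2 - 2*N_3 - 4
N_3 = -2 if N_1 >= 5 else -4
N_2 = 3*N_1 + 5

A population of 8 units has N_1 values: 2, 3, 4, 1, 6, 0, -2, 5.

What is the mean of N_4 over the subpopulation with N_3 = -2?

-43

Observing N_3=-2 restricts to units where N_3's equation naturally yields -2: N_1 ∈ {6, 5}. In that subpopulation N_4 = -46, -40, mean -43.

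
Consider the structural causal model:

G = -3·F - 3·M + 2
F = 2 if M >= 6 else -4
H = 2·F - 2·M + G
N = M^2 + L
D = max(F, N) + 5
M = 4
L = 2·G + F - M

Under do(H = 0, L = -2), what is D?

19

Under do(H = 0, L = -2), each intervened variable's structural equation is replaced by its fixed value.
F = 2 if M >= 6 else -4  [with M=4]  = -4
N = M^2 + L  [with M=4, L=-2]  = 14
D = max(F, N) + 5  [with F=-4, N=14]  = 19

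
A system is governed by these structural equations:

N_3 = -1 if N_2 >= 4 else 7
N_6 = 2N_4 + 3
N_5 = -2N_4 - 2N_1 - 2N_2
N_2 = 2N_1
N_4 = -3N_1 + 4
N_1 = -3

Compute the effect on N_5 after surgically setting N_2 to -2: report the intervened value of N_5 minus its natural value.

-8

do(N_2=-2) replaces the equation N_2 = 2N_1 with the constant N_2 = -2.
N_4 = -3N_1 + 4  [with N_1=-3]  = 13
N_5 = -2N_4 - 2N_1 - 2N_2  [with N_4=13, N_1=-3, N_2=-2]  = -16
Without intervention: N_2 = 2N_1  [with N_1=-3]  = -6; N_4 = -3N_1 + 4  [with N_1=-3]  = 13; N_5 = -2N_4 - 2N_1 - 2N_2  [with N_4=13, N_1=-3, N_2=-6]  = -8.
Change = -16 − (-8) = -8.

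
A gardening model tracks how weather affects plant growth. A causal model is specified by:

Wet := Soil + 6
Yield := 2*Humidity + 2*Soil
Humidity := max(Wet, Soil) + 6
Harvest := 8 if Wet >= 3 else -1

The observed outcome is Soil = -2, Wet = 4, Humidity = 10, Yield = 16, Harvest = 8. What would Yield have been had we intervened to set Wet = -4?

Under do(Wet=-4), the mechanism Wet := Soil + 6 is discarded; Wet is fixed at -4.
Humidity = max(Wet, Soil) + 6  [with Wet=-4, Soil=-2]  = 4
Yield = 2*Humidity + 2*Soil  [with Humidity=4, Soil=-2]  = 4

4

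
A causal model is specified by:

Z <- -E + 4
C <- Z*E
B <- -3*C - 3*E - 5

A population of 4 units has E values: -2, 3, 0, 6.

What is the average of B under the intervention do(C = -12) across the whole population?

25.75

do(C=-12) breaks C's dependence on E. With C=-12 fixed, B across the units is 37, 22, 31, 13, mean 25.75.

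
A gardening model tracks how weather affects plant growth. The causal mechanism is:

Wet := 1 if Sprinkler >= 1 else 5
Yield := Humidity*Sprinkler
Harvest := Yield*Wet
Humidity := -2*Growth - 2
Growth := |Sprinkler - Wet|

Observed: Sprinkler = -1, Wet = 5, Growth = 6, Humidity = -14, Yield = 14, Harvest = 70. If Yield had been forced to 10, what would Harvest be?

50

The intervention breaks the incoming arrows to Yield: Yield := Humidity*Sprinkler no longer applies, and Yield = 10.
Wet = 1 if Sprinkler >= 1 else 5  [with Sprinkler=-1]  = 5
Harvest = Yield*Wet  [with Yield=10, Wet=5]  = 50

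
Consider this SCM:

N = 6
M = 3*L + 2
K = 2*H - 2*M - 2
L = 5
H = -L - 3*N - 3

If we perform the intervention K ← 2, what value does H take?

-26

The intervention breaks the incoming arrows to K: K = 2*H - 2*M - 2 no longer applies, and K = 2.
Since H is not a descendant of the intervened variable, it is unaffected.
H = -L - 3*N - 3  [with L=5, N=6]  = -26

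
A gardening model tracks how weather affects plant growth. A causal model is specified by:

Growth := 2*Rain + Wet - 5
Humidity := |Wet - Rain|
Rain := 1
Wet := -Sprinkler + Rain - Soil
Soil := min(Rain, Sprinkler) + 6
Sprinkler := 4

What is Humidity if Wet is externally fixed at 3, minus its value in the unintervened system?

-9

Under do(Wet=3), the mechanism Wet := -Sprinkler + Rain - Soil is discarded; Wet is fixed at 3.
Humidity = |Wet - Rain|  [with Wet=3, Rain=1]  = 2
Without intervention: Soil = min(Rain, Sprinkler) + 6  [with Rain=1, Sprinkler=4]  = 7; Wet = -Sprinkler + Rain - Soil  [with Sprinkler=4, Rain=1, Soil=7]  = -10; Humidity = |Wet - Rain|  [with Wet=-10, Rain=1]  = 11.
Change = 2 − 11 = -9.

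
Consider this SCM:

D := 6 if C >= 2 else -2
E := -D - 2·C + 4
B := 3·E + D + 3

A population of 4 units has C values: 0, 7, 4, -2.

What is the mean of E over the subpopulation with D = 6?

-13

Observing D=6 restricts to units where D's equation naturally yields 6: C ∈ {7, 4}. In that subpopulation E = -16, -10, mean -13.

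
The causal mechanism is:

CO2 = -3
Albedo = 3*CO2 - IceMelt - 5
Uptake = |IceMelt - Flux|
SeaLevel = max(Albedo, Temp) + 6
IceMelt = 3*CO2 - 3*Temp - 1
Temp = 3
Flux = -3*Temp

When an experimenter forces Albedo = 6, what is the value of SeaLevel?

Intervening sets Albedo = 6 and removes its equation (Albedo = 3*CO2 - IceMelt - 5).
SeaLevel = max(Albedo, Temp) + 6  [with Albedo=6, Temp=3]  = 12

12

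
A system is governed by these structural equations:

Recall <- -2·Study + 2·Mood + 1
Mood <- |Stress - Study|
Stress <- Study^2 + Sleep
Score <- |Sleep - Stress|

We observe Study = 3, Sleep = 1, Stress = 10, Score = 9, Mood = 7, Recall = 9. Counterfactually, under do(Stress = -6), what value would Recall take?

The intervention breaks the incoming arrows to Stress: Stress <- Study^2 + Sleep no longer applies, and Stress = -6.
Mood = |Stress - Study|  [with Stress=-6, Study=3]  = 9
Recall = -2·Study + 2·Mood + 1  [with Study=3, Mood=9]  = 13

13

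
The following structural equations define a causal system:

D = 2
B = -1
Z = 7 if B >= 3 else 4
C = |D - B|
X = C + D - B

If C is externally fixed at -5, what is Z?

Under do(C=-5), the mechanism C = |D - B| is discarded; C is fixed at -5.
Since Z is not a descendant of the intervened variable, it is unaffected.
Z = 7 if B >= 3 else 4  [with B=-1]  = 4

4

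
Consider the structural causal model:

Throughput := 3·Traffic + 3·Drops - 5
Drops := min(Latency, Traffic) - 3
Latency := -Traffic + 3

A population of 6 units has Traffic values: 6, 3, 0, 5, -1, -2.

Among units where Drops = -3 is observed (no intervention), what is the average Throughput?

-9.5

Observing Drops=-3 restricts to units where Drops's equation naturally yields -3: Traffic ∈ {3, 0}. In that subpopulation Throughput = -5, -14, mean -9.5.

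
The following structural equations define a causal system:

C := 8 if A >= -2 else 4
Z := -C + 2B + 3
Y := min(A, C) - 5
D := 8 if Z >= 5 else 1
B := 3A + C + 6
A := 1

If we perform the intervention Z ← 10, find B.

17

do(Z=10) replaces the equation Z := -C + 2B + 3 with the constant Z = 10.
B is not downstream of the intervention, so its value is determined by the original equations.
C = 8 if A >= -2 else 4  [with A=1]  = 8
B = 3A + C + 6  [with A=1, C=8]  = 17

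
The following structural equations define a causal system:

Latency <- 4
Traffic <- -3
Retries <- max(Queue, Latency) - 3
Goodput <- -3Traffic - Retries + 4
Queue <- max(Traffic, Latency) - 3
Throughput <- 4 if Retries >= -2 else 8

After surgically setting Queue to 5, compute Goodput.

11

The intervention breaks the incoming arrows to Queue: Queue <- max(Traffic, Latency) - 3 no longer applies, and Queue = 5.
Retries = max(Queue, Latency) - 3  [with Queue=5, Latency=4]  = 2
Goodput = -3Traffic - Retries + 4  [with Traffic=-3, Retries=2]  = 11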